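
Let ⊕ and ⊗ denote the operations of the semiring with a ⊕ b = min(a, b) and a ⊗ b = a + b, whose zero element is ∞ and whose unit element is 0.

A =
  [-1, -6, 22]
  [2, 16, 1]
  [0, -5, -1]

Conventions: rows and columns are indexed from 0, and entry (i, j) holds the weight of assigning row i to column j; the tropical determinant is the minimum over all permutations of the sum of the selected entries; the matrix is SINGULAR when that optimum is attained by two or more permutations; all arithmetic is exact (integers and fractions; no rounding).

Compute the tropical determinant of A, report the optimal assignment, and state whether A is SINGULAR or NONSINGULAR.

σ = (0, 1, 2): (-1) + 16 + (-1) = 14
σ = (0, 2, 1): (-1) + 1 + (-5) = -5
σ = (1, 0, 2): (-6) + 2 + (-1) = -5
σ = (1, 2, 0): (-6) + 1 + 0 = -5
σ = (2, 0, 1): 22 + 2 + (-5) = 19
σ = (2, 1, 0): 22 + 16 + 0 = 38
Optimal value attained by: σ = (0, 2, 1).
Answer: det⊕(A) = -5; verdict: SINGULAR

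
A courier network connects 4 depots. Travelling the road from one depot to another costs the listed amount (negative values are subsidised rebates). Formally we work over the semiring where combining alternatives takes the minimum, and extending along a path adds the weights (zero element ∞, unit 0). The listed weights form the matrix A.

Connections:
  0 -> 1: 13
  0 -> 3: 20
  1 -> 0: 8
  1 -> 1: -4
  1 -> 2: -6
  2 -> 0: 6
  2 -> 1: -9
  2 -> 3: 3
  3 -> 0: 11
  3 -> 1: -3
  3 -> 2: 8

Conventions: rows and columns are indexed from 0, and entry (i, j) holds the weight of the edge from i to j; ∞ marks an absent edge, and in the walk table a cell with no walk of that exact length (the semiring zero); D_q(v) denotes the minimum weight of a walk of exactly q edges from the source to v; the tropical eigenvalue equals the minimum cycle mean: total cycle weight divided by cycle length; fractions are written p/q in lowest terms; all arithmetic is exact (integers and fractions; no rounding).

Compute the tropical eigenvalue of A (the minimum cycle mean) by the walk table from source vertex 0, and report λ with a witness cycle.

q=0: [0, ∞, ∞, ∞]
q=1: [∞, 13, ∞, 20]
q=2: [21, 9, 7, ∞]
q=3: [13, -2, 3, 10]
q=4: [6, -6, -8, 6]
Optimal cycle mean attained by: cycle 1->2->1, total (-6) + (-9), length 2.
Answer: λ = -15/2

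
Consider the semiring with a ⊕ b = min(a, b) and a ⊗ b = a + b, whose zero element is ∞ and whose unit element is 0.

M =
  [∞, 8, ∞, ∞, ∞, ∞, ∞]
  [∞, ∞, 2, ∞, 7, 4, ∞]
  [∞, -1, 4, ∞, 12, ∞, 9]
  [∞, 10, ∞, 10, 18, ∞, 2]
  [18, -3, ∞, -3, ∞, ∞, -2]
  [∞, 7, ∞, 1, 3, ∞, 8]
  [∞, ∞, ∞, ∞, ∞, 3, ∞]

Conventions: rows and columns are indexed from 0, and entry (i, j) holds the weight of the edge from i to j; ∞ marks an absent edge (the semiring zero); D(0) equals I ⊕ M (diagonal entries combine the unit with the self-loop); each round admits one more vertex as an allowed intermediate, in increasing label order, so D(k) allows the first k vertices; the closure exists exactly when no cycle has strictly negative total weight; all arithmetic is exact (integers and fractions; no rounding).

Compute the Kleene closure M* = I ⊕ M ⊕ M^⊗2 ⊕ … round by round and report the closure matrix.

D(0):
  [0, 8, ∞, ∞, ∞, ∞, ∞]
  [∞, 0, 2, ∞, 7, 4, ∞]
  [∞, -1, 0, ∞, 12, ∞, 9]
  [∞, 10, ∞, 0, 18, ∞, 2]
  [18, -3, ∞, -3, 0, ∞, -2]
  [∞, 7, ∞, 1, 3, 0, 8]
  [∞, ∞, ∞, ∞, ∞, 3, 0]
D(1):
  [0, 8, ∞, ∞, ∞, ∞, ∞]
  [∞, 0, 2, ∞, 7, 4, ∞]
  [∞, -1, 0, ∞, 12, ∞, 9]
  [∞, 10, ∞, 0, 18, ∞, 2]
  [18, -3, ∞, -3, 0, ∞, -2]
  [∞, 7, ∞, 1, 3, 0, 8]
  [∞, ∞, ∞, ∞, ∞, 3, 0]
D(2):
  [0, 8, 10, ∞, 15, 12, ∞]
  [∞, 0, 2, ∞, 7, 4, ∞]
  [∞, -1, 0, ∞, 6, 3, 9]
  [∞, 10, 12, 0, 17, 14, 2]
  [18, -3, -1, -3, 0, 1, -2]
  [∞, 7, 9, 1, 3, 0, 8]
  [∞, ∞, ∞, ∞, ∞, 3, 0]
D(3):
  [0, 8, 10, ∞, 15, 12, 19]
  [∞, 0, 2, ∞, 7, 4, 11]
  [∞, -1, 0, ∞, 6, 3, 9]
  [∞, 10, 12, 0, 17, 14, 2]
  [18, -3, -1, -3, 0, 1, -2]
  [∞, 7, 9, 1, 3, 0, 8]
  [∞, ∞, ∞, ∞, ∞, 3, 0]
D(4):
  [0, 8, 10, ∞, 15, 12, 19]
  [∞, 0, 2, ∞, 7, 4, 11]
  [∞, -1, 0, ∞, 6, 3, 9]
  [∞, 10, 12, 0, 17, 14, 2]
  [18, -3, -1, -3, 0, 1, -2]
  [∞, 7, 9, 1, 3, 0, 3]
  [∞, ∞, ∞, ∞, ∞, 3, 0]
D(5):
  [0, 8, 10, 12, 15, 12, 13]
  [25, 0, 2, 4, 7, 4, 5]
  [24, -1, 0, 3, 6, 3, 4]
  [35, 10, 12, 0, 17, 14, 2]
  [18, -3, -1, -3, 0, 1, -2]
  [21, 0, 2, 0, 3, 0, 1]
  [∞, ∞, ∞, ∞, ∞, 3, 0]
D(6):
  [0, 8, 10, 12, 15, 12, 13]
  [25, 0, 2, 4, 7, 4, 5]
  [24, -1, 0, 3, 6, 3, 4]
  [35, 10, 12, 0, 17, 14, 2]
  [18, -3, -1, -3, 0, 1, -2]
  [21, 0, 2, 0, 3, 0, 1]
  [24, 3, 5, 3, 6, 3, 0]
D(7):
  [0, 8, 10, 12, 15, 12, 13]
  [25, 0, 2, 4, 7, 4, 5]
  [24, -1, 0, 3, 6, 3, 4]
  [26, 5, 7, 0, 8, 5, 2]
  [18, -3, -1, -3, 0, 1, -2]
  [21, 0, 2, 0, 3, 0, 1]
  [24, 3, 5, 3, 6, 3, 0]
Answer: M* = [[0, 8, 10, 12, 15, 12, 13], [25, 0, 2, 4, 7, 4, 5], [24, -1, 0, 3, 6, 3, 4], [26, 5, 7, 0, 8, 5, 2], [18, -3, -1, -3, 0, 1, -2], [21, 0, 2, 0, 3, 0, 1], [24, 3, 5, 3, 6, 3, 0]]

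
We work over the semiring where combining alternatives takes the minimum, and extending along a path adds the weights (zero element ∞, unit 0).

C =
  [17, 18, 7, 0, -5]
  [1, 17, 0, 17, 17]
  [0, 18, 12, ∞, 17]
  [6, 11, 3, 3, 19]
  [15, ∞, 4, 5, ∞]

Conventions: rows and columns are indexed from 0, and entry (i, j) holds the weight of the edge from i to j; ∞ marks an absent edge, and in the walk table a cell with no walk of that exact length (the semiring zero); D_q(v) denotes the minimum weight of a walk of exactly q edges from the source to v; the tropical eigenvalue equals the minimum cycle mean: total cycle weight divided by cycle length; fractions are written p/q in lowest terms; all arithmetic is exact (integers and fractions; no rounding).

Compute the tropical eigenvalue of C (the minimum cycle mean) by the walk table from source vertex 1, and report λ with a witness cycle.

q=0: [∞, 0, ∞, ∞, ∞]
q=1: [1, 17, 0, 17, 17]
q=2: [0, 18, 8, 1, -4]
q=3: [7, 12, 0, 0, -5]
q=4: [0, 11, -1, 0, 2]
q=5: [-1, 11, 3, 0, -5]
Optimal cycle mean attained by: cycle 0->4->2->0, total (-5) + 4 + 0, length 3.
Answer: λ = -1/3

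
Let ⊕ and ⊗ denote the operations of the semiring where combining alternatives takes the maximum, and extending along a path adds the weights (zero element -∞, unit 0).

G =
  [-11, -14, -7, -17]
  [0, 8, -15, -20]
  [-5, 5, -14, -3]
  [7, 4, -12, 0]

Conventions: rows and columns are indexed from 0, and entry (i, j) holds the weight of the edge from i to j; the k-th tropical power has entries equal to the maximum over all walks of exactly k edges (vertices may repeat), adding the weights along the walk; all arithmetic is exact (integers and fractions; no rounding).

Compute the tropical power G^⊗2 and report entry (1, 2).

G^⊗2:
  [-10, -2, -18, -10]
  [8, 16, -7, -12]
  [5, 13, -10, -3]
  [7, 12, 0, 0]
Key observation: the optimum is the walk 1->0->2, with weight 0 + (-7) = -7.
Optimal value attained by: walk 1->0->2.
Answer: (G^⊗2)[1][2] = -7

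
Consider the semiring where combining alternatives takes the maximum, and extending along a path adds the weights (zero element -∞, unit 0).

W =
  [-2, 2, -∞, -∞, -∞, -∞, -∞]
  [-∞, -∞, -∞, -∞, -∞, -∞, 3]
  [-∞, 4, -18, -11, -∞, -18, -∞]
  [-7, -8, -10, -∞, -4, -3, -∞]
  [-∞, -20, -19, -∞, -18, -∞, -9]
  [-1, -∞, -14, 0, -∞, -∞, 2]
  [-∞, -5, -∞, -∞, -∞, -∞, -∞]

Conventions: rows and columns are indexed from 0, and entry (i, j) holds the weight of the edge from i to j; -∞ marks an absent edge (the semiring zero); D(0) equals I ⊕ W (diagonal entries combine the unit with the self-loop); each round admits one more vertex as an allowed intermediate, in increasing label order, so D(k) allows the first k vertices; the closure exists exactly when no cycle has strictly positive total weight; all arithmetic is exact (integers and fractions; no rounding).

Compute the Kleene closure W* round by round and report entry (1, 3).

D(0):
  [0, 2, -∞, -∞, -∞, -∞, -∞]
  [-∞, 0, -∞, -∞, -∞, -∞, 3]
  [-∞, 4, 0, -11, -∞, -18, -∞]
  [-7, -8, -10, 0, -4, -3, -∞]
  [-∞, -20, -19, -∞, 0, -∞, -9]
  [-1, -∞, -14, 0, -∞, 0, 2]
  [-∞, -5, -∞, -∞, -∞, -∞, 0]
D(1):
  [0, 2, -∞, -∞, -∞, -∞, -∞]
  [-∞, 0, -∞, -∞, -∞, -∞, 3]
  [-∞, 4, 0, -11, -∞, -18, -∞]
  [-7, -5, -10, 0, -4, -3, -∞]
  [-∞, -20, -19, -∞, 0, -∞, -9]
  [-1, 1, -14, 0, -∞, 0, 2]
  [-∞, -5, -∞, -∞, -∞, -∞, 0]
D(2):
  [0, 2, -∞, -∞, -∞, -∞, 5]
  [-∞, 0, -∞, -∞, -∞, -∞, 3]
  [-∞, 4, 0, -11, -∞, -18, 7]
  [-7, -5, -10, 0, -4, -3, -2]
  [-∞, -20, -19, -∞, 0, -∞, -9]
  [-1, 1, -14, 0, -∞, 0, 4]
  [-∞, -5, -∞, -∞, -∞, -∞, 0]
D(3):
  [0, 2, -∞, -∞, -∞, -∞, 5]
  [-∞, 0, -∞, -∞, -∞, -∞, 3]
  [-∞, 4, 0, -11, -∞, -18, 7]
  [-7, -5, -10, 0, -4, -3, -2]
  [-∞, -15, -19, -30, 0, -37, -9]
  [-1, 1, -14, 0, -∞, 0, 4]
  [-∞, -5, -∞, -∞, -∞, -∞, 0]
D(4):
  [0, 2, -∞, -∞, -∞, -∞, 5]
  [-∞, 0, -∞, -∞, -∞, -∞, 3]
  [-18, 4, 0, -11, -15, -14, 7]
  [-7, -5, -10, 0, -4, -3, -2]
  [-37, -15, -19, -30, 0, -33, -9]
  [-1, 1, -10, 0, -4, 0, 4]
  [-∞, -5, -∞, -∞, -∞, -∞, 0]
D(5):
  [0, 2, -∞, -∞, -∞, -∞, 5]
  [-∞, 0, -∞, -∞, -∞, -∞, 3]
  [-18, 4, 0, -11, -15, -14, 7]
  [-7, -5, -10, 0, -4, -3, -2]
  [-37, -15, -19, -30, 0, -33, -9]
  [-1, 1, -10, 0, -4, 0, 4]
  [-∞, -5, -∞, -∞, -∞, -∞, 0]
D(6):
  [0, 2, -∞, -∞, -∞, -∞, 5]
  [-∞, 0, -∞, -∞, -∞, -∞, 3]
  [-15, 4, 0, -11, -15, -14, 7]
  [-4, -2, -10, 0, -4, -3, 1]
  [-34, -15, -19, -30, 0, -33, -9]
  [-1, 1, -10, 0, -4, 0, 4]
  [-∞, -5, -∞, -∞, -∞, -∞, 0]
D(7):
  [0, 2, -∞, -∞, -∞, -∞, 5]
  [-∞, 0, -∞, -∞, -∞, -∞, 3]
  [-15, 4, 0, -11, -15, -14, 7]
  [-4, -2, -10, 0, -4, -3, 1]
  [-34, -14, -19, -30, 0, -33, -9]
  [-1, 1, -10, 0, -4, 0, 4]
  [-∞, -5, -∞, -∞, -∞, -∞, 0]
Answer: W*[1][3] = -∞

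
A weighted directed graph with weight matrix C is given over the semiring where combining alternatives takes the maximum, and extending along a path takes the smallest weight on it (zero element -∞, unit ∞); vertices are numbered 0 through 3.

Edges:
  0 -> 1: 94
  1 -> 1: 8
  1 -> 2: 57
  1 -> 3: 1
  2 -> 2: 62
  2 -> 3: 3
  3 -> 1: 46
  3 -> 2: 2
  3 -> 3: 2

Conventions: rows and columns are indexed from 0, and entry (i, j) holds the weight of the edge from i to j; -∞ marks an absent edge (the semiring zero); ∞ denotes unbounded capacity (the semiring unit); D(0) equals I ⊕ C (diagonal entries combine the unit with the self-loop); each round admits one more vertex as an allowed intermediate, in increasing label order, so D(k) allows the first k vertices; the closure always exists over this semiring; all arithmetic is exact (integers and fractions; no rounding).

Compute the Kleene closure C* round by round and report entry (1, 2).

D(0):
  [∞, 94, -∞, -∞]
  [-∞, ∞, 57, 1]
  [-∞, -∞, ∞, 3]
  [-∞, 46, 2, ∞]
D(1):
  [∞, 94, -∞, -∞]
  [-∞, ∞, 57, 1]
  [-∞, -∞, ∞, 3]
  [-∞, 46, 2, ∞]
D(2):
  [∞, 94, 57, 1]
  [-∞, ∞, 57, 1]
  [-∞, -∞, ∞, 3]
  [-∞, 46, 46, ∞]
D(3):
  [∞, 94, 57, 3]
  [-∞, ∞, 57, 3]
  [-∞, -∞, ∞, 3]
  [-∞, 46, 46, ∞]
D(4):
  [∞, 94, 57, 3]
  [-∞, ∞, 57, 3]
  [-∞, 3, ∞, 3]
  [-∞, 46, 46, ∞]
Answer: C*[1][2] = 57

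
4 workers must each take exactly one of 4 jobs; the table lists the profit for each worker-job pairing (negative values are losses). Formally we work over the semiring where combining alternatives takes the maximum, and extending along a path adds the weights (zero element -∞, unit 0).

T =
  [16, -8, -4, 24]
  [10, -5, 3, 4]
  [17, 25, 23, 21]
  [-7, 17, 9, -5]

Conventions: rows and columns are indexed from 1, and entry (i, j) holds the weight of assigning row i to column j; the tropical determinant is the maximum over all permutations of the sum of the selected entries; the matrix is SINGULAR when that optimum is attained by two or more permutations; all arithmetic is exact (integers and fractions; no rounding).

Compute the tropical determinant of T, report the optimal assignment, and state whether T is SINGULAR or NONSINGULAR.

σ = (1, 2, 3, 4): 16 + (-5) + 23 + (-5) = 29
σ = (1, 2, 4, 3): 16 + (-5) + 21 + 9 = 41
σ = (1, 3, 2, 4): 16 + 3 + 25 + (-5) = 39
σ = (1, 3, 4, 2): 16 + 3 + 21 + 17 = 57
σ = (1, 4, 2, 3): 16 + 4 + 25 + 9 = 54
σ = (1, 4, 3, 2): 16 + 4 + 23 + 17 = 60
σ = (2, 1, 3, 4): (-8) + 10 + 23 + (-5) = 20
σ = (2, 1, 4, 3): (-8) + 10 + 21 + 9 = 32
σ = (2, 3, 1, 4): (-8) + 3 + 17 + (-5) = 7
σ = (2, 3, 4, 1): (-8) + 3 + 21 + (-7) = 9
σ = (2, 4, 1, 3): (-8) + 4 + 17 + 9 = 22
σ = (2, 4, 3, 1): (-8) + 4 + 23 + (-7) = 12
σ = (3, 1, 2, 4): (-4) + 10 + 25 + (-5) = 26
σ = (3, 1, 4, 2): (-4) + 10 + 21 + 17 = 44
σ = (3, 2, 1, 4): (-4) + (-5) + 17 + (-5) = 3
σ = (3, 2, 4, 1): (-4) + (-5) + 21 + (-7) = 5
σ = (3, 4, 1, 2): (-4) + 4 + 17 + 17 = 34
σ = (3, 4, 2, 1): (-4) + 4 + 25 + (-7) = 18
σ = (4, 1, 2, 3): 24 + 10 + 25 + 9 = 68
σ = (4, 1, 3, 2): 24 + 10 + 23 + 17 = 74
σ = (4, 2, 1, 3): 24 + (-5) + 17 + 9 = 45
σ = (4, 2, 3, 1): 24 + (-5) + 23 + (-7) = 35
σ = (4, 3, 1, 2): 24 + 3 + 17 + 17 = 61
σ = (4, 3, 2, 1): 24 + 3 + 25 + (-7) = 45
Optimal value attained by: σ = (4, 1, 3, 2).
Answer: det⊕(T) = 74; verdict: NONSINGULAR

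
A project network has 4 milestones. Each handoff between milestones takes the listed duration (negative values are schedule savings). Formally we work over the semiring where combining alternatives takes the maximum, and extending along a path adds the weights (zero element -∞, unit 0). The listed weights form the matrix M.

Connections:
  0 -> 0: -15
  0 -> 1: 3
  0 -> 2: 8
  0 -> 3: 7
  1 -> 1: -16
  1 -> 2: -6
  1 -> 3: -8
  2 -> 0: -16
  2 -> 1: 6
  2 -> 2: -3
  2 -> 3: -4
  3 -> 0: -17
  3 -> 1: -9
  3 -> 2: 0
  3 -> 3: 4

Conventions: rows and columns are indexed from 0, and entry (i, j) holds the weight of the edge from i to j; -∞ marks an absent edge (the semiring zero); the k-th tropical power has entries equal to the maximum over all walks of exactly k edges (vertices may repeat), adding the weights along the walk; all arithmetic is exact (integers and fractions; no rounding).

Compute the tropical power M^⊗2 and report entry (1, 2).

M^⊗2:
  [-8, 14, 7, 11]
  [-22, 0, -8, -4]
  [-19, 3, 0, 0]
  [-13, 6, 4, 8]
Key observation: the optimum is the walk 1->3->2, with weight (-8) + 0 = -8.
Optimal value attained by: walk 1->3->2.
Answer: (M^⊗2)[1][2] = -8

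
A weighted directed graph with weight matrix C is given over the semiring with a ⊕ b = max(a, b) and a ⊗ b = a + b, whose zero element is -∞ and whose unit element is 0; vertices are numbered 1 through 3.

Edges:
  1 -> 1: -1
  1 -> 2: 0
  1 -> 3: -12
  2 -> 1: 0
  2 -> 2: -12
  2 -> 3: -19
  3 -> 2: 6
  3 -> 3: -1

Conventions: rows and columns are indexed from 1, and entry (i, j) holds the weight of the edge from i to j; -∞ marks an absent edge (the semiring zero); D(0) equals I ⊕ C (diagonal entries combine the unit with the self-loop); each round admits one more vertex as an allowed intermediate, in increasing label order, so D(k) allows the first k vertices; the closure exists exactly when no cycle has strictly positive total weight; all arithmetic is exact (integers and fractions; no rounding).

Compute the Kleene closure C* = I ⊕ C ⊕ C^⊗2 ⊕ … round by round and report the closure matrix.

D(0):
  [0, 0, -12]
  [0, 0, -19]
  [-∞, 6, 0]
D(1):
  [0, 0, -12]
  [0, 0, -12]
  [-∞, 6, 0]
D(2):
  [0, 0, -12]
  [0, 0, -12]
  [6, 6, 0]
D(3):
  [0, 0, -12]
  [0, 0, -12]
  [6, 6, 0]
Answer: C* = [[0, 0, -12], [0, 0, -12], [6, 6, 0]]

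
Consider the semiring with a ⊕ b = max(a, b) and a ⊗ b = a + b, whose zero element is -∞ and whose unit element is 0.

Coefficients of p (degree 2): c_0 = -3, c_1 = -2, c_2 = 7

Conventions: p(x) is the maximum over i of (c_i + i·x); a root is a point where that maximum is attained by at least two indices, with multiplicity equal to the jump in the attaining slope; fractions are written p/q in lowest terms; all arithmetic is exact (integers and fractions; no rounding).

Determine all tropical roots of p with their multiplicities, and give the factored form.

hull edge (i=0, c=-3) to (i=2, c=7): slope 5, span 2
Factored form: p(x) = 7 ⊗ (x ⊕ (-5)) ⊗ (x ⊕ (-5))
Answer: roots = -5 (mult 2)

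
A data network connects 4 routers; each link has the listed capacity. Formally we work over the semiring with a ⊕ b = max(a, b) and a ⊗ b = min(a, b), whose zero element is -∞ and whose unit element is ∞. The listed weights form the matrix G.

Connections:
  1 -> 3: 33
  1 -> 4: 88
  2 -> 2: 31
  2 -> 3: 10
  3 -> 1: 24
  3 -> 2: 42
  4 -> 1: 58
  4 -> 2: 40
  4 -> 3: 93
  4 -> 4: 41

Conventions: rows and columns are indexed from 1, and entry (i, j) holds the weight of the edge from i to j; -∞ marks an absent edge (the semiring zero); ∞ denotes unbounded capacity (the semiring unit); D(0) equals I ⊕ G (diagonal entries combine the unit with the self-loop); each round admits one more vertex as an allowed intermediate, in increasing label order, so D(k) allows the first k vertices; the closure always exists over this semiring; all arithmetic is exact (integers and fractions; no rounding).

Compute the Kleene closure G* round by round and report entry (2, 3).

D(0):
  [∞, -∞, 33, 88]
  [-∞, ∞, 10, -∞]
  [24, 42, ∞, -∞]
  [58, 40, 93, ∞]
D(1):
  [∞, -∞, 33, 88]
  [-∞, ∞, 10, -∞]
  [24, 42, ∞, 24]
  [58, 40, 93, ∞]
D(2):
  [∞, -∞, 33, 88]
  [-∞, ∞, 10, -∞]
  [24, 42, ∞, 24]
  [58, 40, 93, ∞]
D(3):
  [∞, 33, 33, 88]
  [10, ∞, 10, 10]
  [24, 42, ∞, 24]
  [58, 42, 93, ∞]
D(4):
  [∞, 42, 88, 88]
  [10, ∞, 10, 10]
  [24, 42, ∞, 24]
  [58, 42, 93, ∞]
Answer: G*[2][3] = 10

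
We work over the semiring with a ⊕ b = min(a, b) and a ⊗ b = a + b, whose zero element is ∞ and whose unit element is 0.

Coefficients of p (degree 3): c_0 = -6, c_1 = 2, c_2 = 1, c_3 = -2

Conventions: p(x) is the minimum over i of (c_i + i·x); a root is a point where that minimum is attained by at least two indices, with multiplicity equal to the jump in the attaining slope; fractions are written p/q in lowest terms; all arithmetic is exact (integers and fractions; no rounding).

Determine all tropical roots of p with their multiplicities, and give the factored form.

hull edge (i=0, c=-6) to (i=3, c=-2): slope 4/3, span 3
Factored form: p(x) = -2 ⊗ (x ⊕ (-4/3)) ⊗ (x ⊕ (-4/3)) ⊗ (x ⊕ (-4/3))
Answer: roots = -4/3 (mult 3)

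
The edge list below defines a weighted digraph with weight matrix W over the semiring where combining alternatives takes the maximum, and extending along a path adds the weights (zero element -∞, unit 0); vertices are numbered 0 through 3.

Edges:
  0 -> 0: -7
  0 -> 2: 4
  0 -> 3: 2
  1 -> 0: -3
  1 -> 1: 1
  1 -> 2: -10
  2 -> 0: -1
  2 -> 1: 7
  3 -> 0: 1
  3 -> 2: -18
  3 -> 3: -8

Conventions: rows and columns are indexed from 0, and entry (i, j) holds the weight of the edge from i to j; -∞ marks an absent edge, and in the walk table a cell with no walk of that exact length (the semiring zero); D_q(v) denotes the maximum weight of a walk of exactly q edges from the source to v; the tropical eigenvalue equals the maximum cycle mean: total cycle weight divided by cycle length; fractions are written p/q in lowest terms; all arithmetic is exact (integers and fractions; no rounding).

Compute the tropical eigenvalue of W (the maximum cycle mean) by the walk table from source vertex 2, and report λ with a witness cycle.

q=0: [-∞, -∞, 0, -∞]
q=1: [-1, 7, -∞, -∞]
q=2: [4, 8, 3, 1]
q=3: [5, 10, 8, 6]
q=4: [7, 15, 9, 7]
Optimal cycle mean attained by: cycle 0->2->1->0, total 4 + 7 + (-3), length 3.
Answer: λ = 8/3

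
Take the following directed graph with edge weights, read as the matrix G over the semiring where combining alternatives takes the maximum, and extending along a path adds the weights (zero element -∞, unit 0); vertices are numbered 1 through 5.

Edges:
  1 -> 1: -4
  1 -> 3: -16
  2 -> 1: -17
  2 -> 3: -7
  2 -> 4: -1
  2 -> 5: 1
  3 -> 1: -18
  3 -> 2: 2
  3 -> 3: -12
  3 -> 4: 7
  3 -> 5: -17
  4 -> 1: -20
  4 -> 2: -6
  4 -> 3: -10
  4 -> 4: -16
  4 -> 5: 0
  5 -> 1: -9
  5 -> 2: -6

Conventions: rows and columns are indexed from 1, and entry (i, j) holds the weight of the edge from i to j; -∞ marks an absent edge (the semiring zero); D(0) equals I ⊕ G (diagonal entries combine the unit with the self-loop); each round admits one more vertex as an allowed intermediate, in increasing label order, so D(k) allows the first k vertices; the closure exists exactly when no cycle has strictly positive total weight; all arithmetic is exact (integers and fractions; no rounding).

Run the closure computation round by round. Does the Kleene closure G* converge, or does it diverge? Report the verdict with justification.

D(0):
  [0, -∞, -16, -∞, -∞]
  [-17, 0, -7, -1, 1]
  [-18, 2, 0, 7, -17]
  [-20, -6, -10, 0, 0]
  [-9, -6, -∞, -∞, 0]
D(1):
  [0, -∞, -16, -∞, -∞]
  [-17, 0, -7, -1, 1]
  [-18, 2, 0, 7, -17]
  [-20, -6, -10, 0, 0]
  [-9, -6, -25, -∞, 0]
D(2):
  [0, -∞, -16, -∞, -∞]
  [-17, 0, -7, -1, 1]
  [-15, 2, 0, 7, 3]
  [-20, -6, -10, 0, 0]
  [-9, -6, -13, -7, 0]
D(3):
  [0, -14, -16, -9, -13]
  [-17, 0, -7, 0, 1]
  [-15, 2, 0, 7, 3]
  [-20, -6, -10, 0, 0]
  [-9, -6, -13, -6, 0]
D(4):
  [0, -14, -16, -9, -9]
  [-17, 0, -7, 0, 1]
  [-13, 2, 0, 7, 7]
  [-20, -6, -10, 0, 0]
  [-9, -6, -13, -6, 0]
D(5):
  [0, -14, -16, -9, -9]
  [-8, 0, -7, 0, 1]
  [-2, 2, 0, 7, 7]
  [-9, -6, -10, 0, 0]
  [-9, -6, -13, -6, 0]
Key observation: every diagonal entry stays at the unit through all rounds, so no improving cycle exists.
Answer: CONVERGES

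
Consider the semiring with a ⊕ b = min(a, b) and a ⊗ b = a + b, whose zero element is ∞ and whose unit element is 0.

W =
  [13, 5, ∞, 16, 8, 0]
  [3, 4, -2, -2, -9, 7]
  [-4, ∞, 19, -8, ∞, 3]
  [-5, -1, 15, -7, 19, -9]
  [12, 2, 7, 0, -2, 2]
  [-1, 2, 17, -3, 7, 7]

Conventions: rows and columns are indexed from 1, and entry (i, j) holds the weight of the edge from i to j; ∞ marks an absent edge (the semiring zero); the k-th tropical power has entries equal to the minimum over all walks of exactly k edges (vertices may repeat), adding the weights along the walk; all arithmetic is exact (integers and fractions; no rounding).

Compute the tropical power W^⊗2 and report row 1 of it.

W^⊗2:
  [-1, 2, 3, -3, -4, 7]
  [-7, -7, -2, -10, -11, -11]
  [-13, -9, 7, -15, 4, -17]
  [-12, -8, -3, -14, -10, -16]
  [-5, -1, 0, -7, -7, -9]
  [-8, -4, 0, -10, -7, -12]
Answer: row 1 of W^⊗2 = [-1, 2, 3, -3, -4, 7]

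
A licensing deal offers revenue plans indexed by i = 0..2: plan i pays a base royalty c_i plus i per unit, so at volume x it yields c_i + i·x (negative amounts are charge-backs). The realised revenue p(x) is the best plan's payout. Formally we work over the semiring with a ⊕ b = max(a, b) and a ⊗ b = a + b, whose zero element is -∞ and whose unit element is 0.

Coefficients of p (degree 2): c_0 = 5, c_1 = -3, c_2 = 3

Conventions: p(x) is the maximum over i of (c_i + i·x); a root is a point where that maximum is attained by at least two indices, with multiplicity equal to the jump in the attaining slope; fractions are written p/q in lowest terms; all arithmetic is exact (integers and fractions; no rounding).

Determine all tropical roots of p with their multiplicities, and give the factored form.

hull edge (i=0, c=5) to (i=2, c=3): slope -1, span 2
Factored form: p(x) = 3 ⊗ (x ⊕ 1) ⊗ (x ⊕ 1)
Answer: roots = 1 (mult 2)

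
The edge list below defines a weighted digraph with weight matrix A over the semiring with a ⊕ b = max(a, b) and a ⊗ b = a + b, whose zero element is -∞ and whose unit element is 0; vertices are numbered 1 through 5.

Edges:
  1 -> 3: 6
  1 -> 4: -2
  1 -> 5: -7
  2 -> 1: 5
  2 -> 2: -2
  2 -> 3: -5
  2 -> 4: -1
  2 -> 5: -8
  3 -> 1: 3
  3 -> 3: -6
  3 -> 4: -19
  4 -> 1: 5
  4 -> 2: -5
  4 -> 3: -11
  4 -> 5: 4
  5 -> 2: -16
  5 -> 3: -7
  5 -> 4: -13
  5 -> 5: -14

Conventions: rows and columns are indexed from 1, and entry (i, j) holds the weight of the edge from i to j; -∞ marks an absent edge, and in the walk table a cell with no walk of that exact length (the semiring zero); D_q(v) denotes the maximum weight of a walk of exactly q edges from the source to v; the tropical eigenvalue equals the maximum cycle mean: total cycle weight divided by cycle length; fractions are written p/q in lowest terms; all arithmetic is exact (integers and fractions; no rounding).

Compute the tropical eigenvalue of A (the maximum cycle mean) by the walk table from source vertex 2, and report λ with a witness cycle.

q=0: [-∞, 0, -∞, -∞, -∞]
q=1: [5, -2, -5, -1, -8]
q=2: [4, -4, 11, 3, 3]
q=3: [14, -2, 10, 2, 7]
q=4: [13, -3, 20, 12, 7]
q=5: [23, 7, 19, 11, 16]
Optimal cycle mean attained by: cycle 1->3->1, total 6 + 3, length 2.
Answer: λ = 9/2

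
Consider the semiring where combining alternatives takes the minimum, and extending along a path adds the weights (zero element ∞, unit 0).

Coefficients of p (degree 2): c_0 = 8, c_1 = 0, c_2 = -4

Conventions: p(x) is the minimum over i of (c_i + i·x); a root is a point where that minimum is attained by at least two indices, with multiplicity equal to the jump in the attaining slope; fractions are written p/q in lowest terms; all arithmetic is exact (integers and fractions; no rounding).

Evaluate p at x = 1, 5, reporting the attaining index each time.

p(1) = min(8+0·1=8, 0+1·1=1, -4+2·1=-2) = -2 (attained by i=2)
p(5) = min(8+0·5=8, 0+1·5=5, -4+2·5=6) = 5 (attained by i=1)
Answer: p(1) = -2; p(5) = 5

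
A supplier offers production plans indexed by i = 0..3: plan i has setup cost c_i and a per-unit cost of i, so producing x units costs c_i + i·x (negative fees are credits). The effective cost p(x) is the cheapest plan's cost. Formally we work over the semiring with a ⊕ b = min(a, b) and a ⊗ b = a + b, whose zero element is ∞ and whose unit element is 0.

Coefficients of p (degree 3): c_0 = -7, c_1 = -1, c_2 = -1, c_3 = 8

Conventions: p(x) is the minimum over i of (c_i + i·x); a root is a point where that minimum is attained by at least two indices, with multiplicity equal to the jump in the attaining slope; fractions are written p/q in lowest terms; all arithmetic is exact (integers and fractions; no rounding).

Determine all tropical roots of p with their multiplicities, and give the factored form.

hull edge (i=0, c=-7) to (i=2, c=-1): slope 3, span 2
hull edge (i=2, c=-1) to (i=3, c=8): slope 9, span 1
Factored form: p(x) = 8 ⊗ (x ⊕ (-9)) ⊗ (x ⊕ (-3)) ⊗ (x ⊕ (-3))
Answer: roots = -9 (mult 1), -3 (mult 2)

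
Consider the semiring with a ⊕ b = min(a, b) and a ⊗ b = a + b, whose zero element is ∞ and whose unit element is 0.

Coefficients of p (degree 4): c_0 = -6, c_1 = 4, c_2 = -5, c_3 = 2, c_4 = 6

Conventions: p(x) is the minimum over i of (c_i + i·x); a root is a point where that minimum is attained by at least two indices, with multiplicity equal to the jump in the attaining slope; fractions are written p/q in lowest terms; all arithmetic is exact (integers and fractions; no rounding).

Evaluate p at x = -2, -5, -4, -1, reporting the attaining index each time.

p(-2) = min(-6+0·(-2)=-6, 4+1·(-2)=2, -5+2·(-2)=-9, 2+3·(-2)=-4, 6+4·(-2)=-2) = -9 (attained by i=2)
p(-5) = min(-6+0·(-5)=-6, 4+1·(-5)=-1, -5+2·(-5)=-15, 2+3·(-5)=-13, 6+4·(-5)=-14) = -15 (attained by i=2)
p(-4) = min(-6+0·(-4)=-6, 4+1·(-4)=0, -5+2·(-4)=-13, 2+3·(-4)=-10, 6+4·(-4)=-10) = -13 (attained by i=2)
p(-1) = min(-6+0·(-1)=-6, 4+1·(-1)=3, -5+2·(-1)=-7, 2+3·(-1)=-1, 6+4·(-1)=2) = -7 (attained by i=2)
Answer: p(-2) = -9; p(-5) = -15; p(-4) = -13; p(-1) = -7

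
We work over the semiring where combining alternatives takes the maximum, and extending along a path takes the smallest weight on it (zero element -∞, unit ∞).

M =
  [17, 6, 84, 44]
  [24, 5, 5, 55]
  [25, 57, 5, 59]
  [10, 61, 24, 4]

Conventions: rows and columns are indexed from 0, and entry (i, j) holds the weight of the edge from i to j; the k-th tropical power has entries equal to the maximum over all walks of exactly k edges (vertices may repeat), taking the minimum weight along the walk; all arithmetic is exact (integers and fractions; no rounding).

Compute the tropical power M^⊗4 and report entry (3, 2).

M^⊗2:
  [25, 57, 24, 59]
  [17, 55, 24, 24]
  [24, 59, 25, 55]
  [24, 24, 10, 55]
M^⊗3:
  [24, 59, 25, 55]
  [24, 24, 24, 55]
  [25, 55, 24, 55]
  [24, 55, 24, 24]
M^⊗4:
  [25, 55, 24, 55]
  [24, 55, 24, 24]
  [24, 55, 25, 55]
  [24, 24, 24, 55]
Key observation: the optimum is the walk 3->1->0->3->2, with weight 61 min 24 min 44 min 24 = 24.
Optimal value attained by: walk 3->1->0->3->2.
Answer: (M^⊗4)[3][2] = 24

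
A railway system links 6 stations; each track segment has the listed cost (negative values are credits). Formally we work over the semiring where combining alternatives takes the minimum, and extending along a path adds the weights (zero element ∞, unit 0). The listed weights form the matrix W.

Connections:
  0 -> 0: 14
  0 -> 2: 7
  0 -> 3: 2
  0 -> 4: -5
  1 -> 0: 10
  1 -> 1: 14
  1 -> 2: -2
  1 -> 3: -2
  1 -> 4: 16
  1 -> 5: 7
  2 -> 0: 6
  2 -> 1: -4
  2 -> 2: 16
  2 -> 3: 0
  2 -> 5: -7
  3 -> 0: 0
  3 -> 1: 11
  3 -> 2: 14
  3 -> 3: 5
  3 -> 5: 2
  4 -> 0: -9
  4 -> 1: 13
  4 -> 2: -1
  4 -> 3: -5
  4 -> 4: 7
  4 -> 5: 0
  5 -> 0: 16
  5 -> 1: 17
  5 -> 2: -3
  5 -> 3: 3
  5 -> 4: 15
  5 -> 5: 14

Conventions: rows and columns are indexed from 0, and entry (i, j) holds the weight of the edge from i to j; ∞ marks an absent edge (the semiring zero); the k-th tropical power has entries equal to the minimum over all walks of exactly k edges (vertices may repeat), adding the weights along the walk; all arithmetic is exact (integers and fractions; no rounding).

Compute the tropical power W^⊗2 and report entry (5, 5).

W^⊗2:
  [-14, 3, -6, -10, 2, -5]
  [-2, -6, 4, -2, 5, -9]
  [0, 10, -10, -6, 1, 2]
  [5, 10, -1, 2, -5, 7]
  [-5, -5, -3, -7, -14, -8]
  [3, -7, 11, -3, 11, -10]
Key observation: the optimum is the walk 5->2->5, with weight (-3) + (-7) = -10.
Optimal value attained by: walk 5->2->5.
Answer: (W^⊗2)[5][5] = -10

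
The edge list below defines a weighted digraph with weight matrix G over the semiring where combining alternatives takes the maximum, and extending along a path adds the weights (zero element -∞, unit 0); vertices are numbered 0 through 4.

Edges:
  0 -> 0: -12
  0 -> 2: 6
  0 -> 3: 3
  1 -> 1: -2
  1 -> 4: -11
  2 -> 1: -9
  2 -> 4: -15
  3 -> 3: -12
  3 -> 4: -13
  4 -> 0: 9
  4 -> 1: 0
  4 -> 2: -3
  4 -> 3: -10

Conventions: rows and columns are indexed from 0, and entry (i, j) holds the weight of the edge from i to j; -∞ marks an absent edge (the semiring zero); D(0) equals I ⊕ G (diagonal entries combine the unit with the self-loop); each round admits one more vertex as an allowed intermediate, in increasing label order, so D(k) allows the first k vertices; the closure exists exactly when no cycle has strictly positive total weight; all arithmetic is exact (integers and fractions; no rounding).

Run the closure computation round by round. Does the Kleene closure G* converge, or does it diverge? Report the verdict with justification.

D(0):
  [0, -∞, 6, 3, -∞]
  [-∞, 0, -∞, -∞, -11]
  [-∞, -9, 0, -∞, -15]
  [-∞, -∞, -∞, 0, -13]
  [9, 0, -3, -10, 0]
D(1):
  [0, -∞, 6, 3, -∞]
  [-∞, 0, -∞, -∞, -11]
  [-∞, -9, 0, -∞, -15]
  [-∞, -∞, -∞, 0, -13]
  [9, 0, 15, 12, 0]
D(2):
  [0, -∞, 6, 3, -∞]
  [-∞, 0, -∞, -∞, -11]
  [-∞, -9, 0, -∞, -15]
  [-∞, -∞, -∞, 0, -13]
  [9, 0, 15, 12, 0]
D(3):
  [0, -3, 6, 3, -9]
  [-∞, 0, -∞, -∞, -11]
  [-∞, -9, 0, -∞, -15]
  [-∞, -∞, -∞, 0, -13]
  [9, 6, 15, 12, 0]
D(4):
  [0, -3, 6, 3, -9]
  [-∞, 0, -∞, -∞, -11]
  [-∞, -9, 0, -∞, -15]
  [-∞, -∞, -∞, 0, -13]
  [9, 6, 15, 12, 0]
D(5):
  [0, -3, 6, 3, -9]
  [-2, 0, 4, 1, -11]
  [-6, -9, 0, -3, -15]
  [-4, -7, 2, 0, -13]
  [9, 6, 15, 12, 0]
Key observation: every diagonal entry stays at the unit through all rounds, so no improving cycle exists.
Answer: CONVERGES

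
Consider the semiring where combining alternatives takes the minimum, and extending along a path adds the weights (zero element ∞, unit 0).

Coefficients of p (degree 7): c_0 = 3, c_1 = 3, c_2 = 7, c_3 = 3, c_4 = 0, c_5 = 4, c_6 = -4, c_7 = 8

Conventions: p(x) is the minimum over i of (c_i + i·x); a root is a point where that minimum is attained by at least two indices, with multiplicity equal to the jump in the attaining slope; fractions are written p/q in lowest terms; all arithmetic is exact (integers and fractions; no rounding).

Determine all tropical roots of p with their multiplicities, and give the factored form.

hull edge (i=0, c=3) to (i=6, c=-4): slope -7/6, span 6
hull edge (i=6, c=-4) to (i=7, c=8): slope 12, span 1
Factored form: p(x) = 8 ⊗ (x ⊕ (-12)) ⊗ (x ⊕ 7/6) ⊗ (x ⊕ 7/6) ⊗ (x ⊕ 7/6) ⊗ (x ⊕ 7/6) ⊗ (x ⊕ 7/6) ⊗ (x ⊕ 7/6)
Answer: roots = -12 (mult 1), 7/6 (mult 6)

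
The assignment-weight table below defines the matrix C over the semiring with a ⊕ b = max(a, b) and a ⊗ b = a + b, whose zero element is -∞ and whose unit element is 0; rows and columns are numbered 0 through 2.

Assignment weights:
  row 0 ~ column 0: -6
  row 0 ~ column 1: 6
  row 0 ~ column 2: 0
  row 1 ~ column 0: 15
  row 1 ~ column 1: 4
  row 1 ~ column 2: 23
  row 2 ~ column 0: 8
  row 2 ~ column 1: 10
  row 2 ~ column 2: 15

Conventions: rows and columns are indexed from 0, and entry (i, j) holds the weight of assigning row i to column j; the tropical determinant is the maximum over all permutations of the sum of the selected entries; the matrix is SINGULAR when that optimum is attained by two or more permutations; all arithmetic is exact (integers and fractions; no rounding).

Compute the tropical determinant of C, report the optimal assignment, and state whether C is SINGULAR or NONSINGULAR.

σ = (0, 1, 2): (-6) + 4 + 15 = 13
σ = (0, 2, 1): (-6) + 23 + 10 = 27
σ = (1, 0, 2): 6 + 15 + 15 = 36
σ = (1, 2, 0): 6 + 23 + 8 = 37
σ = (2, 0, 1): 0 + 15 + 10 = 25
σ = (2, 1, 0): 0 + 4 + 8 = 12
Optimal value attained by: σ = (1, 2, 0).
Answer: det⊕(C) = 37; verdict: NONSINGULAR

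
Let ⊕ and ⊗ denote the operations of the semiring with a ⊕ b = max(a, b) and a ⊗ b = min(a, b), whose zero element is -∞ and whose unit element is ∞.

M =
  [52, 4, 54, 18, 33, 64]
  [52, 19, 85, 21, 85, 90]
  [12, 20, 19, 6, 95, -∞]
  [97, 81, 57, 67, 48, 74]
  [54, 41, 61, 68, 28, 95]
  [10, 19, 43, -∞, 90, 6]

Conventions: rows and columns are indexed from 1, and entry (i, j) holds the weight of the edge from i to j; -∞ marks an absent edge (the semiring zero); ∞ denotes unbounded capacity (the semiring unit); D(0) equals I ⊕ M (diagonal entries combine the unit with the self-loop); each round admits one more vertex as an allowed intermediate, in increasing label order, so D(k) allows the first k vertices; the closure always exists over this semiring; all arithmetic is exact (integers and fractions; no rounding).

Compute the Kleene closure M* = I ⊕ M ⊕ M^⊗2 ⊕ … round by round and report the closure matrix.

D(0):
  [∞, 4, 54, 18, 33, 64]
  [52, ∞, 85, 21, 85, 90]
  [12, 20, ∞, 6, 95, -∞]
  [97, 81, 57, ∞, 48, 74]
  [54, 41, 61, 68, ∞, 95]
  [10, 19, 43, -∞, 90, ∞]
D(1):
  [∞, 4, 54, 18, 33, 64]
  [52, ∞, 85, 21, 85, 90]
  [12, 20, ∞, 12, 95, 12]
  [97, 81, 57, ∞, 48, 74]
  [54, 41, 61, 68, ∞, 95]
  [10, 19, 43, 10, 90, ∞]
D(2):
  [∞, 4, 54, 18, 33, 64]
  [52, ∞, 85, 21, 85, 90]
  [20, 20, ∞, 20, 95, 20]
  [97, 81, 81, ∞, 81, 81]
  [54, 41, 61, 68, ∞, 95]
  [19, 19, 43, 19, 90, ∞]
D(3):
  [∞, 20, 54, 20, 54, 64]
  [52, ∞, 85, 21, 85, 90]
  [20, 20, ∞, 20, 95, 20]
  [97, 81, 81, ∞, 81, 81]
  [54, 41, 61, 68, ∞, 95]
  [20, 20, 43, 20, 90, ∞]
D(4):
  [∞, 20, 54, 20, 54, 64]
  [52, ∞, 85, 21, 85, 90]
  [20, 20, ∞, 20, 95, 20]
  [97, 81, 81, ∞, 81, 81]
  [68, 68, 68, 68, ∞, 95]
  [20, 20, 43, 20, 90, ∞]
D(5):
  [∞, 54, 54, 54, 54, 64]
  [68, ∞, 85, 68, 85, 90]
  [68, 68, ∞, 68, 95, 95]
  [97, 81, 81, ∞, 81, 81]
  [68, 68, 68, 68, ∞, 95]
  [68, 68, 68, 68, 90, ∞]
D(6):
  [∞, 64, 64, 64, 64, 64]
  [68, ∞, 85, 68, 90, 90]
  [68, 68, ∞, 68, 95, 95]
  [97, 81, 81, ∞, 81, 81]
  [68, 68, 68, 68, ∞, 95]
  [68, 68, 68, 68, 90, ∞]
Answer: M* = [[∞, 64, 64, 64, 64, 64], [68, ∞, 85, 68, 90, 90], [68, 68, ∞, 68, 95, 95], [97, 81, 81, ∞, 81, 81], [68, 68, 68, 68, ∞, 95], [68, 68, 68, 68, 90, ∞]]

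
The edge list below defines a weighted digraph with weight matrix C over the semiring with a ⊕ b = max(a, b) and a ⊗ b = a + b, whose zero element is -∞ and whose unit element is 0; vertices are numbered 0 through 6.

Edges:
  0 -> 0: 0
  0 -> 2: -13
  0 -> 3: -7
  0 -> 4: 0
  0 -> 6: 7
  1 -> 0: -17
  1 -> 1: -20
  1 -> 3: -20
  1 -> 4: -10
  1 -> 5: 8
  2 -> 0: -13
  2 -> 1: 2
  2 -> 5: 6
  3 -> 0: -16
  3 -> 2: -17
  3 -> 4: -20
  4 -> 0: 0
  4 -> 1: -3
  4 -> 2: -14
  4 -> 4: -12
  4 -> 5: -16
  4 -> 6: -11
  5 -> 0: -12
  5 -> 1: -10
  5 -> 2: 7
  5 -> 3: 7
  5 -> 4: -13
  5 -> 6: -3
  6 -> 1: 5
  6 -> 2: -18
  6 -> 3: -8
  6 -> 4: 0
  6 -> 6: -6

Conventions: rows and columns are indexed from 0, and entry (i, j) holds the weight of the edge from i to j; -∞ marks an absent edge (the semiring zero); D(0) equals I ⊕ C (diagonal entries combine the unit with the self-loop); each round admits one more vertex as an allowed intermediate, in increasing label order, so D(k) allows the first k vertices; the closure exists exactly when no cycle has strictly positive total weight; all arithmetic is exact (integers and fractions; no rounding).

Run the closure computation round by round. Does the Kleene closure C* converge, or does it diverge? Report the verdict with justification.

D(0):
  [0, -∞, -13, -7, 0, -∞, 7]
  [-17, 0, -∞, -20, -10, 8, -∞]
  [-13, 2, 0, -∞, -∞, 6, -∞]
  [-16, -∞, -17, 0, -20, -∞, -∞]
  [0, -3, -14, -∞, 0, -16, -11]
  [-12, -10, 7, 7, -13, 0, -3]
  [-∞, 5, -18, -8, 0, -∞, 0]
D(1):
  [0, -∞, -13, -7, 0, -∞, 7]
  [-17, 0, -30, -20, -10, 8, -10]
  [-13, 2, 0, -20, -13, 6, -6]
  [-16, -∞, -17, 0, -16, -∞, -9]
  [0, -3, -13, -7, 0, -16, 7]
  [-12, -10, 7, 7, -12, 0, -3]
  [-∞, 5, -18, -8, 0, -∞, 0]
D(2):
  [0, -∞, -13, -7, 0, -∞, 7]
  [-17, 0, -30, -20, -10, 8, -10]
  [-13, 2, 0, -18, -8, 10, -6]
  [-16, -∞, -17, 0, -16, -∞, -9]
  [0, -3, -13, -7, 0, 5, 7]
  [-12, -10, 7, 7, -12, 0, -3]
  [-12, 5, -18, -8, 0, 13, 0]
Detection: at round 3, diagonal entry (5, 5) turns strictly positive.
Key observation: the cycle 5->2->1->5 has total weight 7 + 2 + 8, which is strictly positive.
Answer: DIVERGES — positive cycle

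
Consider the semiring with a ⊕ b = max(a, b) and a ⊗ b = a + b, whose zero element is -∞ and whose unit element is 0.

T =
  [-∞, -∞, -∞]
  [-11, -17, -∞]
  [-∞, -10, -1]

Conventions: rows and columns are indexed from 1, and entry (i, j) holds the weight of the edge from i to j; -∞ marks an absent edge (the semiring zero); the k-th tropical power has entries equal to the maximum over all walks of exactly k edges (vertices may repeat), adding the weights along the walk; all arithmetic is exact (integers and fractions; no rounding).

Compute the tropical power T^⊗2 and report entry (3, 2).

T^⊗2:
  [-∞, -∞, -∞]
  [-28, -34, -∞]
  [-21, -11, -2]
Key observation: the optimum is the walk 3->3->2, with weight (-1) + (-10) = -11.
Optimal value attained by: walk 3->3->2.
Answer: (T^⊗2)[3][2] = -11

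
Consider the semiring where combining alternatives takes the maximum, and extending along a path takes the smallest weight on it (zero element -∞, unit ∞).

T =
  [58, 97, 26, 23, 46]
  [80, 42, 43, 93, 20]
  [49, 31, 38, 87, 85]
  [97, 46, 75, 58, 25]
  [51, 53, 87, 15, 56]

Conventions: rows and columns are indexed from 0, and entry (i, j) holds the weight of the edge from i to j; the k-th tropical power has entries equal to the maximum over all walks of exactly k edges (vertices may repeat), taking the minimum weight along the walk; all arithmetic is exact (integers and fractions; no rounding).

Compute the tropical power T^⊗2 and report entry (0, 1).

T^⊗2:
  [80, 58, 46, 93, 46]
  [93, 80, 75, 58, 46]
  [87, 53, 85, 58, 56]
  [58, 97, 58, 75, 75]
  [53, 53, 56, 87, 85]
Key observation: the optimum is the walk 0->0->1, with weight 58 min 97 = 58.
Optimal value attained by: walk 0->0->1.
Answer: (T^⊗2)[0][1] = 58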